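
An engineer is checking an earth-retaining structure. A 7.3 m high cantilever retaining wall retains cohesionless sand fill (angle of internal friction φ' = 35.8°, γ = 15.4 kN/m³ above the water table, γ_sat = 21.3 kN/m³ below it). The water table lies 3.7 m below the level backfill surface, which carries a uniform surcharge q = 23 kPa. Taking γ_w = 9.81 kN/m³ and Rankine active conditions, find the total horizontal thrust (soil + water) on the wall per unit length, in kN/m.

K_a = tan²(45° − φ/2) = 0.2619.
γ' = 21.3 − 9.81 = 11.49 kN/m³. h₂ = H − d_w = 3.6 m.
σ'_h: at surface K_a·q = 6.023; at WT K_a(q+γd_w) = 20.94; at base K_a(q+γd_w+γ'h₂) = 31.78 kPa.
P₁ = ½(6.023+20.94)×3.7 = 49.89; P₂ = ½(20.94+31.78)×3.6 = 94.89; P_w = ½γ_w h₂² = 63.57.
Total = 49.89+94.89+63.57 = 208.4 kN/m.

208 kN/m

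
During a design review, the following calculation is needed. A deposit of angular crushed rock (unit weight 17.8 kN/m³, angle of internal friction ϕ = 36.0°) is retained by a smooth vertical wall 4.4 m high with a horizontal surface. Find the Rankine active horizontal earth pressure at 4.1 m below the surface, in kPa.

18.9 kPa

K_a = (1 − sin φ)/(1 + sin φ) = 0.2596.
σ_h = K_a γ z = 0.2596 × 17.8 × 4.1 = 18.95 kPa.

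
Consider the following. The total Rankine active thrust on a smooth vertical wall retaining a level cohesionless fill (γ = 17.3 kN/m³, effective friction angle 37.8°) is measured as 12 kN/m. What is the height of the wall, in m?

2.40 m

K_a = 0.2400. P_a = ½ K_a γ H² ⇒ H = √(2P_a/(K_a γ)).
H = √(2×12/(0.2400×17.3)) = 2.404 m.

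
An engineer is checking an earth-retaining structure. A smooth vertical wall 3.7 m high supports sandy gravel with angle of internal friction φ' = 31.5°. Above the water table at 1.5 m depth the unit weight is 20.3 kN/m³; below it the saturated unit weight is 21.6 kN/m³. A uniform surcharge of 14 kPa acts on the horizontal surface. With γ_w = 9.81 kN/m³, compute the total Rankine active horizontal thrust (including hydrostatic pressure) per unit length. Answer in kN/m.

K_a = tan²(45° − φ/2) = 0.3136.
γ' = 21.6 − 9.81 = 11.79 kN/m³. h₂ = H − d_w = 2.2 m.
σ'_h: at surface K_a·q = 4.391; at WT K_a(q+γd_w) = 13.94; at base K_a(q+γd_w+γ'h₂) = 22.08 kPa.
P₁ = ½(4.391+13.94)×1.5 = 13.75; P₂ = ½(13.94+22.08)×2.2 = 39.62; P_w = ½γ_w h₂² = 23.74.
Total = 13.75+39.62+23.74 = 77.11 kN/m.

77.1 kN/m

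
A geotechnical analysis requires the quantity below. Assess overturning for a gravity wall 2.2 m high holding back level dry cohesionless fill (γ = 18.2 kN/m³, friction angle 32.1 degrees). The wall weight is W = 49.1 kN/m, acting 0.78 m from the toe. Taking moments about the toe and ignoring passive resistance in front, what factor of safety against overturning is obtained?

3.88

K_a = tan²(45° − 32.1°/2) = 0.3060.
P_a = ½K_aγH² = 0.5×0.3060×18.2×2.2² = 13.48 kN/m, acting at H/3 = 0.7333 m above the base.
Overturning moment M_o = P_a × H/3 = 13.48 × 0.7333 = 9.883.
Resisting moment M_r = W × 0.78 = 49.1 × 0.78 = 38.30.
FS_overturning = M_r/M_o = 38.30/9.883 = 3.875.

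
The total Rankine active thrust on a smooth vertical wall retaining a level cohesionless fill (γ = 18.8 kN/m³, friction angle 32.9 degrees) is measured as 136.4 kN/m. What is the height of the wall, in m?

K_a = 0.2960. P_a = ½ K_a γ H² ⇒ H = √(2P_a/(K_a γ)).
H = √(2×136.4/(0.2960×18.8)) = 7.001 m.

7.00 m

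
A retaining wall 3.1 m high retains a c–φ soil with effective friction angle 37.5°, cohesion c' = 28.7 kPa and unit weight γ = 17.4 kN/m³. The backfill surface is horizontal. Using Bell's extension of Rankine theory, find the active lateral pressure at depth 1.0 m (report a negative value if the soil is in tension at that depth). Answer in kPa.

-24.1 kPa

K_a = (1 − sin φ)/(1 + sin φ) = 0.2432.
σ_a = K_a γ z − 2c√K_a = 0.2432×17.4×1.0 − 2×28.7×0.4931 = -24.07 kPa.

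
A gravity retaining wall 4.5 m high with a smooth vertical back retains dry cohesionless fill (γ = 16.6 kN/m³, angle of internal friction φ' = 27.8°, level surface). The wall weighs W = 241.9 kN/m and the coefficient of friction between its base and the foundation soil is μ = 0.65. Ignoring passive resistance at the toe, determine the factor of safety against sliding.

2.57

K_a = tan²(45° − 27.8°/2) = 0.3639.
P_a = ½K_aγH² = 0.5×0.3639×16.6×4.5² = 61.16 kN/m, acting at H/3 = 1.500 m above the base.
FS_sliding = μW / P_a = 0.65×241.9 / 61.16 = 2.571.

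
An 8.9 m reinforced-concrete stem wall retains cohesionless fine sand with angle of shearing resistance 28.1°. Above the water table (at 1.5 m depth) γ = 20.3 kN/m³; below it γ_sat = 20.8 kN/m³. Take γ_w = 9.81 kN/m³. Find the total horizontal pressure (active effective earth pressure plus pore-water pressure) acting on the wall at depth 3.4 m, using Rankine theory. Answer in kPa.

K_a = (1 − sin φ)/(1 + sin φ) = 0.3596.
γ' = 20.8 − 9.81 = 10.99 kN/m³.
Effective vertical stress at 3.4 m: σ'_v = 20.3×1.5 + 10.99×1.90 = 51.33 kPa.
σ'_h = K_a σ'_v = 0.3596 × 51.33 = 18.46 kPa; u = γ_w × 1.90 = 18.64 kPa.
Total σ_h = 18.46 + 18.64 = 37.10 kPa.

37.1 kPa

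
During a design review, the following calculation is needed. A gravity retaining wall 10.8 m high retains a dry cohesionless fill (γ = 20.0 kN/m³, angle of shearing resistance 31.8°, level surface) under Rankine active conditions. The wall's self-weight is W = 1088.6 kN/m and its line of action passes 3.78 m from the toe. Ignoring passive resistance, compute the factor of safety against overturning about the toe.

3.16

K_a = tan²(45° − 31.8°/2) = 0.3098.
P_a = ½K_aγH² = 0.5×0.3098×20.0×10.8² = 361.3 kN/m, acting at H/3 = 3.600 m above the base.
Overturning moment M_o = P_a × H/3 = 361.3 × 3.600 = 1301.
Resisting moment M_r = W × 3.78 = 1088.6 × 3.78 = 4115.
FS_overturning = M_r/M_o = 4115/1301 = 3.163.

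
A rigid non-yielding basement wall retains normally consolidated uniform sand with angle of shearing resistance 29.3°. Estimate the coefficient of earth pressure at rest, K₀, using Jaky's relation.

K₀ = 1 − sin φ' = 1 − sin 29.3° = 0.5106.

0.511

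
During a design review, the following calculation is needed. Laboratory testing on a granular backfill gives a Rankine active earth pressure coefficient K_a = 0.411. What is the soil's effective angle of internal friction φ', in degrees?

K_a = tan²(45° − φ/2) ⇒ 45° − φ/2 = arctan(√0.411) = 32.66°.
φ = 2(45° − 32.66°) = 24.67°.

24.7°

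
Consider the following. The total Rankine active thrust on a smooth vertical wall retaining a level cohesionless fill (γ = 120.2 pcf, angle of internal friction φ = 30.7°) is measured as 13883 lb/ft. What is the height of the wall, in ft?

26.7 ft

K_a = 0.3240. P_a = ½ K_a γ H² ⇒ H = √(2P_a/(K_a γ)).
H = √(2×13883/(0.3240×120.2)) = 26.70 ft.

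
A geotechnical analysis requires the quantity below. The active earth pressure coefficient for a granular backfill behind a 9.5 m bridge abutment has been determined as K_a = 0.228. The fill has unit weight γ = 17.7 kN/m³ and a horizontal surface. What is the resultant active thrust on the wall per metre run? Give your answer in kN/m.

P = ½ K_a γ H² = 0.5 × 0.228 × 17.7 × 9.5² = 182.1 kN/m.

182 kN/m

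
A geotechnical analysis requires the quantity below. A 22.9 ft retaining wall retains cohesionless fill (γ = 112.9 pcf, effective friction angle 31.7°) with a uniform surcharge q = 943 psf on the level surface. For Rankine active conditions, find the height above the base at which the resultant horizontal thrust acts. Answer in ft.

K_a = 0.3111.
Triangular part P₁ = ½K_aγH² = 9209 at H/3 = 7.633 ft; rectangular part P₂ = K_a q H = 6717 at H/2 = 11.45 ft.
ȳ = (P₁·7.633 + P₂·11.45)/(P₁+P₂) = 9.243 ft.

9.24 ft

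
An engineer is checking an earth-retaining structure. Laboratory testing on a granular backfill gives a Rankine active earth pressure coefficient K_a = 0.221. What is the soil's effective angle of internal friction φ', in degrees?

K_a = tan²(45° − φ/2) ⇒ 45° − φ/2 = arctan(√0.221) = 25.18°.
φ = 2(45° − 25.18°) = 39.64°.

39.6°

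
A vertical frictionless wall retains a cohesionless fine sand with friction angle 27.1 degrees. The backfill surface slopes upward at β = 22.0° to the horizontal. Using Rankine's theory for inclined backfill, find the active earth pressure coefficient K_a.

0.522

K_a = cos β · (cos β − √(cos²β − cos²φ)) / (cos β + √(cos²β − cos²φ)).
cos β = 0.9272, cos φ = 0.8902, √(cos²β − cos²φ) = 0.2592.
K_a = 0.9272 × (0.9272 − 0.2592)/(0.9272 + 0.2592) = 0.5220.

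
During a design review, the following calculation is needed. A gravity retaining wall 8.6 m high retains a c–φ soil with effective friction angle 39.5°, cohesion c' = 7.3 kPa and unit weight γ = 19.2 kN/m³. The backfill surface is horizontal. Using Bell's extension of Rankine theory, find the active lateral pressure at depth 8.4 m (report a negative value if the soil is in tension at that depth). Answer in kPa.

K_a = (1 − sin φ)/(1 + sin φ) = 0.2224.
σ_a = K_a γ z − 2c√K_a = 0.2224×19.2×8.4 − 2×7.3×0.4716 = 28.99 kPa.

29.0 kPa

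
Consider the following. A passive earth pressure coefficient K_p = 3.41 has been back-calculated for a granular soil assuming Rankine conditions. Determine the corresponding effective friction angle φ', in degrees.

33.1°

K_p = (1+sin φ)/(1−sin φ) ⇒ sin φ = (K_p − 1)/(K_p + 1) = 0.5465.
φ = arcsin(0.5465) = 33.13°.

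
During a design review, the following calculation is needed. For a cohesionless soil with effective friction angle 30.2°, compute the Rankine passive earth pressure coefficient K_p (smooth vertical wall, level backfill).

3.02

K_p = (1 + sin φ)/(1 − sin φ) = tan²(45° + 30.2°/2) = 3.024.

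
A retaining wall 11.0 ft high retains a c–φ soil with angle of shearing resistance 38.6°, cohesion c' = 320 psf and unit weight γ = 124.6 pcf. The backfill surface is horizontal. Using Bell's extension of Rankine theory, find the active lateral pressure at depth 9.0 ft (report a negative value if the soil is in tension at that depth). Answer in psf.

K_a = (1 − sin φ)/(1 + sin φ) = 0.2316.
σ_a = K_a γ z − 2c√K_a = 0.2316×124.6×9.0 − 2×320×0.4813 = -48.27 psf.

-48.3 psf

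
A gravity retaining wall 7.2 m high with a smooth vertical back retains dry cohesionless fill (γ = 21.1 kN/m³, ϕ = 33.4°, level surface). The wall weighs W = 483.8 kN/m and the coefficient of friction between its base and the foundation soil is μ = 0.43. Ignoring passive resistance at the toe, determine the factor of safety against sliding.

1.31

K_a = tan²(45° − 33.4°/2) = 0.2899.
P_a = ½K_aγH² = 0.5×0.2899×21.1×7.2² = 158.6 kN/m, acting at H/3 = 2.400 m above the base.
FS_sliding = μW / P_a = 0.43×483.8 / 158.6 = 1.312.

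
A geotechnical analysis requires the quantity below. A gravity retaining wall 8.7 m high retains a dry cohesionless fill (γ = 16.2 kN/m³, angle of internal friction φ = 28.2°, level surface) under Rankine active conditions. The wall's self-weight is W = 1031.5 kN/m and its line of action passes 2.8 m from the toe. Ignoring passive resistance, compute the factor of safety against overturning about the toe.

K_a = tan²(45° − 28.2°/2) = 0.3582.
P_a = ½K_aγH² = 0.5×0.3582×16.2×8.7² = 219.6 kN/m, acting at H/3 = 2.900 m above the base.
Overturning moment M_o = P_a × H/3 = 219.6 × 2.900 = 636.8.
Resisting moment M_r = W × 2.8 = 1031.5 × 2.8 = 2888.
FS_overturning = M_r/M_o = 2888/636.8 = 4.535.

4.54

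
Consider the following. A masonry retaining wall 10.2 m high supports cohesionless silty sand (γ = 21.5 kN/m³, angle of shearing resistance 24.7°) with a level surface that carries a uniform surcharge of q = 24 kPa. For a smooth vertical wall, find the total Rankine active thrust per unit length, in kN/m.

560 kN/m

K_a = tan²(45° − φ/2) = 0.4106.
Soil triangle: ½ K_a γ H² = 0.5×0.4106×21.5×10.2² = 459.2 kN/m.
Surcharge rectangle: K_a q H = 0.4106×24×10.2 = 100.5 kN/m.
Total = 459.2 + 100.5 = 559.7 kN/m.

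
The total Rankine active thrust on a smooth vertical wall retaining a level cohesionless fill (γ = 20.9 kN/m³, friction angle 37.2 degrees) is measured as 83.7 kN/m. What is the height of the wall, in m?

K_a = 0.2464. P_a = ½ K_a γ H² ⇒ H = √(2P_a/(K_a γ)).
H = √(2×83.7/(0.2464×20.9)) = 5.701 m.

5.70 m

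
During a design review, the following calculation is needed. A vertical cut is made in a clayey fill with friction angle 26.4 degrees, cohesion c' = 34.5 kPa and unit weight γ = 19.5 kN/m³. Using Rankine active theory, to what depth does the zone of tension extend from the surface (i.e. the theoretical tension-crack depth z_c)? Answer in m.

5.71 m

K_a = tan²(45° − 26.4°/2) = 0.3844; √K_a = 0.6200.
The active pressure is zero where K_a γ z = 2c√K_a, so z_c = 2c/(γ√K_a) = 2×34.5/(19.5×0.6200) = 5.707 m.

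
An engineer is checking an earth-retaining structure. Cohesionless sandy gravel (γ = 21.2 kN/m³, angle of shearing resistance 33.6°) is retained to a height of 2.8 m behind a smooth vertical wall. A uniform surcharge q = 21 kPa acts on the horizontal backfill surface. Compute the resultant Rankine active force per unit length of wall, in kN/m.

K_a = tan²(45° − φ/2) = 0.2875.
Soil triangle: ½ K_a γ H² = 0.5×0.2875×21.2×2.8² = 23.89 kN/m.
Surcharge rectangle: K_a q H = 0.2875×21×2.8 = 16.91 kN/m.
Total = 23.89 + 16.91 = 40.80 kN/m.

40.8 kN/m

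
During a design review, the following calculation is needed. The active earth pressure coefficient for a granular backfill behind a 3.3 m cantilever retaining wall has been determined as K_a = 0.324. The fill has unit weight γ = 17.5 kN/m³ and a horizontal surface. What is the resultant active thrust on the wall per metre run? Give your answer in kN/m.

P = ½ K_a γ H² = 0.5 × 0.324 × 17.5 × 3.3² = 30.87 kN/m.

30.9 kN/m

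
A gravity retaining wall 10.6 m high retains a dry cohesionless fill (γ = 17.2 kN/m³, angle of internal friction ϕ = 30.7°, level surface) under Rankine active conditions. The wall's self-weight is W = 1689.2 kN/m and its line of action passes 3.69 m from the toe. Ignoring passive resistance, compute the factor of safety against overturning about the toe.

K_a = tan²(45° − 30.7°/2) = 0.3240.
P_a = ½K_aγH² = 0.5×0.3240×17.2×10.6² = 313.1 kN/m, acting at H/3 = 3.533 m above the base.
Overturning moment M_o = P_a × H/3 = 313.1 × 3.533 = 1106.
Resisting moment M_r = W × 3.69 = 1689.2 × 3.69 = 6233.
FS_overturning = M_r/M_o = 6233/1106 = 5.634.

5.63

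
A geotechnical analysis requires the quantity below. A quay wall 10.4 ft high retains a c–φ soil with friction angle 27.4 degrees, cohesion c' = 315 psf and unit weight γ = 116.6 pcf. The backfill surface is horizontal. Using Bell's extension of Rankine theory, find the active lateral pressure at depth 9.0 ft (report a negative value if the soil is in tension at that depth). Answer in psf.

K_a = (1 − sin φ)/(1 + sin φ) = 0.3697.
σ_a = K_a γ z − 2c√K_a = 0.3697×116.6×9.0 − 2×315×0.6080 = 4.892 psf.

4.89 psf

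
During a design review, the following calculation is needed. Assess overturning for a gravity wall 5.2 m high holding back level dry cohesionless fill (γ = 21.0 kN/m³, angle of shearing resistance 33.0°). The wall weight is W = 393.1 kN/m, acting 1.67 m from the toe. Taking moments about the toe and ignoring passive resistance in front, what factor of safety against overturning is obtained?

K_a = tan²(45° − 33.0°/2) = 0.2948.
P_a = ½K_aγH² = 0.5×0.2948×21.0×5.2² = 83.70 kN/m, acting at H/3 = 1.733 m above the base.
Overturning moment M_o = P_a × H/3 = 83.70 × 1.733 = 145.1.
Resisting moment M_r = W × 1.67 = 393.1 × 1.67 = 656.5.
FS_overturning = M_r/M_o = 656.5/145.1 = 4.525.

4.52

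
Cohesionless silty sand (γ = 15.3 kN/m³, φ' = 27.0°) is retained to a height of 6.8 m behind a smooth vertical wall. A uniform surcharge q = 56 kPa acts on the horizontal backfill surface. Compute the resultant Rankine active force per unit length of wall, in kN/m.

276 kN/m

K_a = tan²(45° − φ/2) = 0.3755.
Soil triangle: ½ K_a γ H² = 0.5×0.3755×15.3×6.8² = 132.8 kN/m.
Surcharge rectangle: K_a q H = 0.3755×56×6.8 = 143.0 kN/m.
Total = 132.8 + 143.0 = 275.8 kN/m.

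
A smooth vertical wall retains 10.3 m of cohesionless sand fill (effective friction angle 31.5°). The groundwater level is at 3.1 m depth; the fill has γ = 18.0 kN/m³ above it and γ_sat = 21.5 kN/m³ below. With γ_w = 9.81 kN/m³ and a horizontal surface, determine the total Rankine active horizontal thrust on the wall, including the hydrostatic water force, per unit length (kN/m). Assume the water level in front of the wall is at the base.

K_a = tan²(45° − φ/2) = 0.3136.
γ' = 21.5 − 9.81 = 11.69 kN/m³. Depth below WT = 7.2 m.
σ'_h at WT = K_a γ d_w = 17.50 kPa; at base = 17.50 + K_a γ' × 7.2 = 43.90 kPa.
P₁ (0–3.1 m) = ½×17.50×3.1 = 27.13. P₂ (3.1–10.3 m) = ½(17.50+43.90)×7.2 = 221.0.
P_w = ½ γ_w h₂² = 0.5×9.81×7.2² = 254.3. Total = 27.13+221.0+254.3 = 502.4 kN/m.

502 kN/m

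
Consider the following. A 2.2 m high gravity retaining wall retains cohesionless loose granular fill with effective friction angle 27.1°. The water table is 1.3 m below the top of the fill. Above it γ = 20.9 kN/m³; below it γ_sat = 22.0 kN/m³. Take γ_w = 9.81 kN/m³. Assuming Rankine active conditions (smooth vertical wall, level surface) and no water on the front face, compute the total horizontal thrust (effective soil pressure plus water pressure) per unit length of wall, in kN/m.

21.6 kN/m

K_a = tan²(45° − φ/2) = 0.3741.
γ' = 22.0 − 9.81 = 12.19 kN/m³. Depth below WT = 0.9 m.
σ'_h at WT = K_a γ d_w = 10.16 kPa; at base = 10.16 + K_a γ' × 0.9 = 14.27 kPa.
P₁ (0–1.3 m) = ½×10.16×1.3 = 6.606. P₂ (1.3–2.2 m) = ½(10.16+14.27)×0.9 = 10.99.
P_w = ½ γ_w h₂² = 0.5×9.81×0.9² = 3.973. Total = 6.606+10.99+3.973 = 21.57 kN/m.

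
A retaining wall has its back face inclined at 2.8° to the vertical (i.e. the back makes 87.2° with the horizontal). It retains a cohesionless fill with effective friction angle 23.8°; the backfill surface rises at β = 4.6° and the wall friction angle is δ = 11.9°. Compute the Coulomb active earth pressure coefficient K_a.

0.432

K_a = sin²(α+φ) / [sin²α · sin(α−δ) · (1 + √{sin(φ+δ)sin(φ−β) / (sin(α−δ)sin(α+β))})²].
With α = 87.2°, φ = 23.8°, δ = 11.9°, β = 4.6°: K_a = 0.4323.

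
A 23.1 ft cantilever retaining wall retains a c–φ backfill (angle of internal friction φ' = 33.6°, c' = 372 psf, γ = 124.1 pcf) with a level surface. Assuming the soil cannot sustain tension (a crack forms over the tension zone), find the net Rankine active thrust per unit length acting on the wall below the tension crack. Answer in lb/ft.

2530 lb/ft

K_a = 0.2875; √K_a = 0.5362.
Tension-crack depth z_c = 2c/(γ√K_a) = 2×372/(124.1×0.5362) = 11.18 ft.
σ_a at base = K_a γ H − 2c√K_a = 0.2875×124.1×23.1 − 2×372×0.5362 = 425.3 psf.
P_a = ½ × 425.3 × (H − z_c) = 0.5×425.3×11.92 = 2534 lb/ft.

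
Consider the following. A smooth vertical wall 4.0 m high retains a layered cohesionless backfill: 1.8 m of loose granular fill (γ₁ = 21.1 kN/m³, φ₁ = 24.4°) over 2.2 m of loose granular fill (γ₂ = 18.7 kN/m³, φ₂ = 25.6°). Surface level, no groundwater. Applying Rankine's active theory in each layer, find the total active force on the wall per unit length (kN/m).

K_a1 = tan²(45°−24.4°/2) = 0.4153; K_a2 = tan²(45°−25.6°/2) = 0.3966.
Layer 1: σ at base = K_a1 γ₁ h₁ = 15.77 kPa; P₁ = ½×15.77×1.8 = 14.20.
Layer 2: σ_v at top = γ₁h₁ = 37.98; σ_h top = K_a2×37.98 = 15.06; σ_h base = K_a2×(37.98+18.7×2.2) = 31.38.
P₂ = ½(15.06+31.38)×2.2 = 51.08. Total P_a = 14.20+51.08 = 65.28 kN/m.

65.3 kN/m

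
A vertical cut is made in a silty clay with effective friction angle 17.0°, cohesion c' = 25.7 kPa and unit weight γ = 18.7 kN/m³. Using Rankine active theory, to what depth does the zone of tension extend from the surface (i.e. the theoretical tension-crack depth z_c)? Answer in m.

3.71 m

K_a = tan²(45° − 17.0°/2) = 0.5475; √K_a = 0.7400.
The active pressure is zero where K_a γ z = 2c√K_a, so z_c = 2c/(γ√K_a) = 2×25.7/(18.7×0.7400) = 3.715 m.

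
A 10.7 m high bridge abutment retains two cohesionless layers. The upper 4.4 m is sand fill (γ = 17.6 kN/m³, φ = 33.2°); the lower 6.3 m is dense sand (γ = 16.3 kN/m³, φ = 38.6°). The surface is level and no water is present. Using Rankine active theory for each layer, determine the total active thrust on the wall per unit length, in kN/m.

238 kN/m

K_a1 = tan²(45°−33.2°/2) = 0.2924; K_a2 = tan²(45°−38.6°/2) = 0.2316.
Layer 1: σ at base = K_a1 γ₁ h₁ = 22.64 kPa; P₁ = ½×22.64×4.4 = 49.81.
Layer 2: σ_v at top = γ₁h₁ = 77.44; σ_h top = K_a2×77.44 = 17.94; σ_h base = K_a2×(77.44+16.3×6.3) = 41.72.
P₂ = ½(17.94+41.72)×6.3 = 187.9. Total P_a = 49.81+187.9 = 237.7 kN/m.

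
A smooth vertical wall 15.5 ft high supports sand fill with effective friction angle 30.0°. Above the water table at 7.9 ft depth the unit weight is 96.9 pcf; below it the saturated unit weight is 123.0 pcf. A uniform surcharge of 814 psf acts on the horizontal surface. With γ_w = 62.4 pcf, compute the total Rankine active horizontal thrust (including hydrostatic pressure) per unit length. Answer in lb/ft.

9540 lb/ft

K_a = tan²(45° − φ/2) = 0.3333.
γ' = 123.0 − 62.4 = 60.60 pcf. h₂ = H − d_w = 7.6 ft.
σ'_h: at surface K_a·q = 271.3; at WT K_a(q+γd_w) = 526.5; at base K_a(q+γd_w+γ'h₂) = 680.0 psf.
P₁ = ½(271.3+526.5)×7.9 = 3151; P₂ = ½(526.5+680.0)×7.6 = 4585; P_w = ½γ_w h₂² = 1802.
Total = 3151+4585+1802 = 9538 lb/ft.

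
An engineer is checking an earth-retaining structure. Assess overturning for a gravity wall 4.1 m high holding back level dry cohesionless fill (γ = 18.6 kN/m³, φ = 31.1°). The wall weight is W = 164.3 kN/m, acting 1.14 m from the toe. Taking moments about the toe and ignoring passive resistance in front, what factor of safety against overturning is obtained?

K_a = tan²(45° − 31.1°/2) = 0.3188.
P_a = ½K_aγH² = 0.5×0.3188×18.6×4.1² = 49.84 kN/m, acting at H/3 = 1.367 m above the base.
Overturning moment M_o = P_a × H/3 = 49.84 × 1.367 = 68.11.
Resisting moment M_r = W × 1.14 = 164.3 × 1.14 = 187.3.
FS_overturning = M_r/M_o = 187.3/68.11 = 2.750.

2.75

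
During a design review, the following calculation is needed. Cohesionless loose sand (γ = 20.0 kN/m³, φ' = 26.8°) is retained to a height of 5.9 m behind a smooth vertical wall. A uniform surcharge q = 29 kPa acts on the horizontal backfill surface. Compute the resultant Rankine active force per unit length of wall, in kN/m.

197 kN/m

K_a = tan²(45° − φ/2) = 0.3785.
Soil triangle: ½ K_a γ H² = 0.5×0.3785×20.0×5.9² = 131.7 kN/m.
Surcharge rectangle: K_a q H = 0.3785×29×5.9 = 64.76 kN/m.
Total = 131.7 + 64.76 = 196.5 kN/m.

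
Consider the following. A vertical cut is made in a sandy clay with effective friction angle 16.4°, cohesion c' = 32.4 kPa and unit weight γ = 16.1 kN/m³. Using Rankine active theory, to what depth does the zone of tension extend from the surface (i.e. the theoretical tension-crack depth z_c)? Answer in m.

5.38 m

K_a = tan²(45° − 16.4°/2) = 0.5596; √K_a = 0.7481.
The active pressure is zero where K_a γ z = 2c√K_a, so z_c = 2c/(γ√K_a) = 2×32.4/(16.1×0.7481) = 5.380 m.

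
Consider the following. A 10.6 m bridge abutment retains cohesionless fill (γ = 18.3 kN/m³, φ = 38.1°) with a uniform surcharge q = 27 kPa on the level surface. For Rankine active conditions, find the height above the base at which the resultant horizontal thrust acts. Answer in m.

3.92 m

K_a = 0.2368.
Triangular part P₁ = ½K_aγH² = 243.5 at H/3 = 3.533 m; rectangular part P₂ = K_a q H = 67.78 at H/2 = 5.300 m.
ȳ = (P₁·3.533 + P₂·5.300)/(P₁+P₂) = 3.918 m.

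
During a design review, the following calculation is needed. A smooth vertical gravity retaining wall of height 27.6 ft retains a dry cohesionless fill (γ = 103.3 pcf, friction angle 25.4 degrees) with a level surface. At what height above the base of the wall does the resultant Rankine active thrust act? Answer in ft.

9.20 ft

K_a = 0.3996.
The pressure distribution is triangular, so the resultant acts at H/3 above the base = 27.6/3 = 9.200 ft.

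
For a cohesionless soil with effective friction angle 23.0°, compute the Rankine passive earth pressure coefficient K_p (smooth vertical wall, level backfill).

2.28

K_p = (1 + sin φ)/(1 − sin φ) = tan²(45° + 23.0°/2) = 2.283.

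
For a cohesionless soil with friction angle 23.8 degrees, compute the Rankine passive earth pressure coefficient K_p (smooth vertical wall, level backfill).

2.35

K_p = (1 + sin φ)/(1 − sin φ) = tan²(45° + 23.8°/2) = 2.353.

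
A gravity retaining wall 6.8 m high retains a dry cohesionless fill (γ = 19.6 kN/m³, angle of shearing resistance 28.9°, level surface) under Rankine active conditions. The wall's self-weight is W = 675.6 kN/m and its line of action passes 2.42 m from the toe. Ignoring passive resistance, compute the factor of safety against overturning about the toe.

4.57

K_a = tan²(45° − 28.9°/2) = 0.3484.
P_a = ½K_aγH² = 0.5×0.3484×19.6×6.8² = 157.9 kN/m, acting at H/3 = 2.267 m above the base.
Overturning moment M_o = P_a × H/3 = 157.9 × 2.267 = 357.8.
Resisting moment M_r = W × 2.42 = 675.6 × 2.42 = 1635.
FS_overturning = M_r/M_o = 1635/357.8 = 4.569.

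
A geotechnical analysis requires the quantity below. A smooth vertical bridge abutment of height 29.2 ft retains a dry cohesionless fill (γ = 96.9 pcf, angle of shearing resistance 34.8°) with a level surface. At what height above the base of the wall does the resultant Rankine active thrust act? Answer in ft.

K_a = 0.2733.
The pressure distribution is triangular, so the resultant acts at H/3 above the base = 29.2/3 = 9.733 ft.

9.73 ft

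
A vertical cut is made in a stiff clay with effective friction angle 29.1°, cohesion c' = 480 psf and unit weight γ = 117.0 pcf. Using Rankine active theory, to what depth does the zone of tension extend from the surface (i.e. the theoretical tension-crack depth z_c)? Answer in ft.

14.0 ft

K_a = tan²(45° − 29.1°/2) = 0.3456; √K_a = 0.5879.
The active pressure is zero where K_a γ z = 2c√K_a, so z_c = 2c/(γ√K_a) = 2×480/(117.0×0.5879) = 13.96 ft.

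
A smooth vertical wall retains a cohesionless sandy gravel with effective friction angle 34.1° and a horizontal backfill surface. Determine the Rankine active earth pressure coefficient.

0.282

K_a = tan²(45° − φ/2) = tan²(27.95°) = 0.2815.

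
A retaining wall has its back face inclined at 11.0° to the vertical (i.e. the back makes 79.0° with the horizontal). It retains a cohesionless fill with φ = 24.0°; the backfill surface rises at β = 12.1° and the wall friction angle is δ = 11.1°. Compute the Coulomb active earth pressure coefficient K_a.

K_a = sin²(α+φ) / [sin²α · sin(α−δ) · (1 + √{sin(φ+δ)sin(φ−β) / (sin(α−δ)sin(α+β))})²].
With α = 79.0°, φ = 24.0°, δ = 11.1°, β = 12.1°: K_a = 0.5768.

0.577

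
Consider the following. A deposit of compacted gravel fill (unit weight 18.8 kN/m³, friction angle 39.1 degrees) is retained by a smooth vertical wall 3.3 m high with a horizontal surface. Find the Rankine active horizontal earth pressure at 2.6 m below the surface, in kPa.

11.1 kPa

K_a = (1 − sin φ)/(1 + sin φ) = 0.2265.
σ_h = K_a γ z = 0.2265 × 18.8 × 2.6 = 11.07 kPa.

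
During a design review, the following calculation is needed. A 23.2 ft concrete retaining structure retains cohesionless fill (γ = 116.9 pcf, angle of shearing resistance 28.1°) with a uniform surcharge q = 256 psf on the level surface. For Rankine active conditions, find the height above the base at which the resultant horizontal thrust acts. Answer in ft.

K_a = 0.3596.
Triangular part P₁ = ½K_aγH² = 11310 at H/3 = 7.733 ft; rectangular part P₂ = K_a q H = 2136 at H/2 = 11.60 ft.
ȳ = (P₁·7.733 + P₂·11.60)/(P₁+P₂) = 8.347 ft.

8.35 ft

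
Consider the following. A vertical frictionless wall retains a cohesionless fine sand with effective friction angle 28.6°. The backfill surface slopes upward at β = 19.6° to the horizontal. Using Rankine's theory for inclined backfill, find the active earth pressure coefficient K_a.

K_a = cos β · (cos β − √(cos²β − cos²φ)) / (cos β + √(cos²β − cos²φ)).
cos β = 0.9421, cos φ = 0.8780, √(cos²β − cos²φ) = 0.3415.
K_a = 0.9421 × (0.9421 − 0.3415)/(0.9421 + 0.3415) = 0.4408.

0.441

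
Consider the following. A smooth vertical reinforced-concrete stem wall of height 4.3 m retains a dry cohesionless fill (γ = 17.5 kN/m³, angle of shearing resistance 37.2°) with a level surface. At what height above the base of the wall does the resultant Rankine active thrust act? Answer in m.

K_a = 0.2464.
The pressure distribution is triangular, so the resultant acts at H/3 above the base = 4.3/3 = 1.433 m.

1.43 m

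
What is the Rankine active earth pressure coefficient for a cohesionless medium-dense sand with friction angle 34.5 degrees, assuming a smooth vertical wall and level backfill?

0.277

K_a = (1 − sin φ)/(1 + sin φ) = (1 − sin 34.5°)/(1 + sin 34.5°) = 0.2768.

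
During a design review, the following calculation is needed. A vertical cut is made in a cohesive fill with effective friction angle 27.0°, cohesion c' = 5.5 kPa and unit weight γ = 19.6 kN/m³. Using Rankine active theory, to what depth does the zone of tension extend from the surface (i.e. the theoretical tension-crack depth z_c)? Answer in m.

K_a = tan²(45° − 27.0°/2) = 0.3755; √K_a = 0.6128.
The active pressure is zero where K_a γ z = 2c√K_a, so z_c = 2c/(γ√K_a) = 2×5.5/(19.6×0.6128) = 0.9158 m.

0.916 m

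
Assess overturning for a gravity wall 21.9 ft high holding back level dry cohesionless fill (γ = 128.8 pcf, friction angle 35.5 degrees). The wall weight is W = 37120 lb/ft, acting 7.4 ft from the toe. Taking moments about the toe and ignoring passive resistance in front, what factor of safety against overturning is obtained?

K_a = tan²(45° − 35.5°/2) = 0.2653.
P_a = ½K_aγH² = 0.5×0.2653×128.8×21.9² = 8193 lb/ft, acting at H/3 = 7.300 ft above the base.
Overturning moment M_o = P_a × H/3 = 8193 × 7.300 = 59810.
Resisting moment M_r = W × 7.4 = 37120 × 7.4 = 274700.
FS_overturning = M_r/M_o = 274700/59810 = 4.593.

4.59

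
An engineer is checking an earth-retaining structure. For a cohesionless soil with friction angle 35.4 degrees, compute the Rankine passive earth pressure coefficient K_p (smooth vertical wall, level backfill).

3.75

K_p = (1 + sin φ)/(1 − sin φ) = tan²(45° + 35.4°/2) = 3.754.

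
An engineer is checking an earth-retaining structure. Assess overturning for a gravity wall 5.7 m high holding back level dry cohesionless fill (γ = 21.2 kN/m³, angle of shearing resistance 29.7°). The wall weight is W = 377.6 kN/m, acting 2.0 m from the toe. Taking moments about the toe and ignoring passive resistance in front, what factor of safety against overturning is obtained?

K_a = tan²(45° − 29.7°/2) = 0.3374.
P_a = ½K_aγH² = 0.5×0.3374×21.2×5.7² = 116.2 kN/m, acting at H/3 = 1.900 m above the base.
Overturning moment M_o = P_a × H/3 = 116.2 × 1.900 = 220.8.
Resisting moment M_r = W × 2.0 = 377.6 × 2.0 = 755.2.
FS_overturning = M_r/M_o = 755.2/220.8 = 3.421.

3.42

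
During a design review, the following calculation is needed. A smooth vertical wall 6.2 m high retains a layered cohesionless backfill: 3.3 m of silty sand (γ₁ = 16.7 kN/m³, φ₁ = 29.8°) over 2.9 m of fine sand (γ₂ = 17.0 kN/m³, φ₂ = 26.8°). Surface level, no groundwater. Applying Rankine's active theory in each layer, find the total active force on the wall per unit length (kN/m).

118 kN/m

K_a1 = tan²(45°−29.8°/2) = 0.3360; K_a2 = tan²(45°−26.8°/2) = 0.3785.
Layer 1: σ at base = K_a1 γ₁ h₁ = 18.52 kPa; P₁ = ½×18.52×3.3 = 30.56.
Layer 2: σ_v at top = γ₁h₁ = 55.11; σ_h top = K_a2×55.11 = 20.86; σ_h base = K_a2×(55.11+17.0×2.9) = 39.52.
P₂ = ½(20.86+39.52)×2.9 = 87.54. Total P_a = 30.56+87.54 = 118.1 kN/m.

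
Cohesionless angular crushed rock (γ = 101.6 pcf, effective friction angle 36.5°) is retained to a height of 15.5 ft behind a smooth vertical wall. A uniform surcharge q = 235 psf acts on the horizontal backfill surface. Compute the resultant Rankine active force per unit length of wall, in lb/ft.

K_a = tan²(45° − φ/2) = 0.2541.
Soil triangle: ½ K_a γ H² = 0.5×0.2541×101.6×15.5² = 3101 lb/ft.
Surcharge rectangle: K_a q H = 0.2541×235×15.5 = 925.4 lb/ft.
Total = 3101 + 925.4 = 4026 lb/ft.

4030 lb/ft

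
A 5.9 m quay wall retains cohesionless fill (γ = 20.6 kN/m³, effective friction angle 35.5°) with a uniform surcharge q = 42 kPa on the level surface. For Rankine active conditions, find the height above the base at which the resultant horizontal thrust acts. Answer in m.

K_a = 0.2653.
Triangular part P₁ = ½K_aγH² = 95.11 at H/3 = 1.967 m; rectangular part P₂ = K_a q H = 65.73 at H/2 = 2.950 m.
ȳ = (P₁·1.967 + P₂·2.950)/(P₁+P₂) = 2.369 m.

2.37 m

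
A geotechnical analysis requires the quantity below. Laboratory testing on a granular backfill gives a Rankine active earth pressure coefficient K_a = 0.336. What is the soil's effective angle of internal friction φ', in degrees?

K_a = tan²(45° − φ/2) ⇒ 45° − φ/2 = arctan(√0.336) = 30.10°.
φ = 2(45° − 30.10°) = 29.80°.

29.8°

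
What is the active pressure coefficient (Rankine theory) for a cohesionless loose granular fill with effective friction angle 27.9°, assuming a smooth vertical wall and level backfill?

K_a = tan²(45° − φ/2) = tan²(31.05°) = 0.3625.

0.362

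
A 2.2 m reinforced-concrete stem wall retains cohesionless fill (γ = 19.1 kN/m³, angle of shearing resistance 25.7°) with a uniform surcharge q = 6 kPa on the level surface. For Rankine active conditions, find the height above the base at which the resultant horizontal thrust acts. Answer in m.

0.815 m

K_a = 0.3950.
Triangular part P₁ = ½K_aγH² = 18.26 at H/3 = 0.7333 m; rectangular part P₂ = K_a q H = 5.214 at H/2 = 1.100 m.
ȳ = (P₁·0.7333 + P₂·1.100)/(P₁+P₂) = 0.8148 m.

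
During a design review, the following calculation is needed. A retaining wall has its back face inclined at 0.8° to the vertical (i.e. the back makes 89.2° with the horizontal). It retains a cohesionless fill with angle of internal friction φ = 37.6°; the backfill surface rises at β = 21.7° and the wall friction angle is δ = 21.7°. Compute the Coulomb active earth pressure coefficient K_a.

K_a = sin²(α+φ) / [sin²α · sin(α−δ) · (1 + √{sin(φ+δ)sin(φ−β) / (sin(α−δ)sin(α+β))})²].
With α = 89.2°, φ = 37.6°, δ = 21.7°, β = 21.7°: K_a = 0.2995.

0.299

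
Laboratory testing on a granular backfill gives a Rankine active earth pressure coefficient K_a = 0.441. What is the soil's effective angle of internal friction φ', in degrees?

K_a = tan²(45° − φ/2) ⇒ 45° − φ/2 = arctan(√0.441) = 33.59°.
φ = 2(45° − 33.59°) = 22.83°.

22.8°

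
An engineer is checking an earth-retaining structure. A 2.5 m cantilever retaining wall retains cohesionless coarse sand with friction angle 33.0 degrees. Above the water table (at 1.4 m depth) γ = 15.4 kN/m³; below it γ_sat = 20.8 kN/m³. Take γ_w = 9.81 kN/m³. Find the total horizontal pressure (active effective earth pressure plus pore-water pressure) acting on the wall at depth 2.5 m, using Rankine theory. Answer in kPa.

K_a = (1 − sin φ)/(1 + sin φ) = 0.2948.
γ' = 20.8 − 9.81 = 10.99 kN/m³.
Effective vertical stress at 2.5 m: σ'_v = 15.4×1.4 + 10.99×1.10 = 33.65 kPa.
σ'_h = K_a σ'_v = 0.2948 × 33.65 = 9.920 kPa; u = γ_w × 1.10 = 10.79 kPa.
Total σ_h = 9.920 + 10.79 = 20.71 kPa.

20.7 kPa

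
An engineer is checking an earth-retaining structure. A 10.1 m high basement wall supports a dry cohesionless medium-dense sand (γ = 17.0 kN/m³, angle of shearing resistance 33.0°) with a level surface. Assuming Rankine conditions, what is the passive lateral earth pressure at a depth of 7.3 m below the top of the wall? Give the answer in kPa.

421 kPa

K_p = (1 + sin φ)/(1 − sin φ) = 3.392.
σ_h = K_p γ z = 3.392 × 17.0 × 7.3 = 421.0 kPa.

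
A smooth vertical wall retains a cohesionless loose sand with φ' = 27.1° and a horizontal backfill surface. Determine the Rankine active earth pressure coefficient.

K_a = (1 − sin φ)/(1 + sin φ) = (1 − sin 27.1°)/(1 + sin 27.1°) = 0.3741.

0.374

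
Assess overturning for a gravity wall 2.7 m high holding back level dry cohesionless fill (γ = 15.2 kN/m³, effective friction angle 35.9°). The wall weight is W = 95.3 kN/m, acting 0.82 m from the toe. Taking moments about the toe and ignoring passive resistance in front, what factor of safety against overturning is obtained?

K_a = tan²(45° − 35.9°/2) = 0.2607.
P_a = ½K_aγH² = 0.5×0.2607×15.2×2.7² = 14.45 kN/m, acting at H/3 = 0.9000 m above the base.
Overturning moment M_o = P_a × H/3 = 14.45 × 0.9000 = 13.00.
Resisting moment M_r = W × 0.82 = 95.3 × 0.82 = 78.15.
FS_overturning = M_r/M_o = 78.15/13.00 = 6.011.

6.01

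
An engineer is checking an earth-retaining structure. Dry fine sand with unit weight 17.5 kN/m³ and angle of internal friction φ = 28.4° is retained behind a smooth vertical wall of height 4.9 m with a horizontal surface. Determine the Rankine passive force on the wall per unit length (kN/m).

591 kN/m

K_p = tan²(45° + φ/2) = 2.814.
P_p = ½ K_p γ H² = 0.5 × 2.814 × 17.5 × 4.9² = 591.2 kN/m.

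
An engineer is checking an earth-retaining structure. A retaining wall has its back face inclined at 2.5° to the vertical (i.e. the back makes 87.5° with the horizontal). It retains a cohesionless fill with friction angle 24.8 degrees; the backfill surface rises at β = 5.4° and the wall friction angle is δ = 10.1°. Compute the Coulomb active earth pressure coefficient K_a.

K_a = sin²(α+φ) / [sin²α · sin(α−δ) · (1 + √{sin(φ+δ)sin(φ−β) / (sin(α−δ)sin(α+β))})²].
With α = 87.5°, φ = 24.8°, δ = 10.1°, β = 5.4°: K_a = 0.4229.

0.423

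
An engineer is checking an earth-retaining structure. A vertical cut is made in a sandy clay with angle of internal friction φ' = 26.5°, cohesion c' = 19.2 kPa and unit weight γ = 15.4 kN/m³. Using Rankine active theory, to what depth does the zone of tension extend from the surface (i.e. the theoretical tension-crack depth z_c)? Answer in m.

4.03 m

K_a = tan²(45° − 26.5°/2) = 0.3829; √K_a = 0.6188.
The active pressure is zero where K_a γ z = 2c√K_a, so z_c = 2c/(γ√K_a) = 2×19.2/(15.4×0.6188) = 4.029 m.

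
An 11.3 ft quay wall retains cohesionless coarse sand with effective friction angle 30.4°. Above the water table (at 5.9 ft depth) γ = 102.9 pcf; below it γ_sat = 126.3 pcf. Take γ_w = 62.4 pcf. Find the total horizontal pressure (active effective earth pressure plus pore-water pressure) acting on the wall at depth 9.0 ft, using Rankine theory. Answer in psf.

458 psf

K_a = (1 − sin φ)/(1 + sin φ) = 0.3280.
γ' = 126.3 − 62.4 = 63.90 pcf.
Effective vertical stress at 9.0 ft: σ'_v = 102.9×5.9 + 63.90×3.10 = 805.2 psf.
σ'_h = K_a σ'_v = 0.3280 × 805.2 = 264.1 psf; u = γ_w × 3.10 = 193.4 psf.
Total σ_h = 264.1 + 193.4 = 457.5 psf.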